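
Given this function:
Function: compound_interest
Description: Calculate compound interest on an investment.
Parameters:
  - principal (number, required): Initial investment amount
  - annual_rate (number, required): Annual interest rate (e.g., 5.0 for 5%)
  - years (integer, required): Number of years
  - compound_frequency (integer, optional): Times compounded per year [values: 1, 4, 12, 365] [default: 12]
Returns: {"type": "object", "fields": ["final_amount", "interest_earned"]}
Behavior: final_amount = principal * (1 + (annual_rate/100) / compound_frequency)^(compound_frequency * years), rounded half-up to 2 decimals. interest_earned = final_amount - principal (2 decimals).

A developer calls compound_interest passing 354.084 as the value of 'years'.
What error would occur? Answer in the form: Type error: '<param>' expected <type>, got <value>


Spec: 'years' is declared as integer; 354.084 is a non-integer number.
Type error: 'years' expected integer, got 354.084


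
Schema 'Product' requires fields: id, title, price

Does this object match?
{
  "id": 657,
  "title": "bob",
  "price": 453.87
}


Checking required fields... All present.
Valid - all required fields present


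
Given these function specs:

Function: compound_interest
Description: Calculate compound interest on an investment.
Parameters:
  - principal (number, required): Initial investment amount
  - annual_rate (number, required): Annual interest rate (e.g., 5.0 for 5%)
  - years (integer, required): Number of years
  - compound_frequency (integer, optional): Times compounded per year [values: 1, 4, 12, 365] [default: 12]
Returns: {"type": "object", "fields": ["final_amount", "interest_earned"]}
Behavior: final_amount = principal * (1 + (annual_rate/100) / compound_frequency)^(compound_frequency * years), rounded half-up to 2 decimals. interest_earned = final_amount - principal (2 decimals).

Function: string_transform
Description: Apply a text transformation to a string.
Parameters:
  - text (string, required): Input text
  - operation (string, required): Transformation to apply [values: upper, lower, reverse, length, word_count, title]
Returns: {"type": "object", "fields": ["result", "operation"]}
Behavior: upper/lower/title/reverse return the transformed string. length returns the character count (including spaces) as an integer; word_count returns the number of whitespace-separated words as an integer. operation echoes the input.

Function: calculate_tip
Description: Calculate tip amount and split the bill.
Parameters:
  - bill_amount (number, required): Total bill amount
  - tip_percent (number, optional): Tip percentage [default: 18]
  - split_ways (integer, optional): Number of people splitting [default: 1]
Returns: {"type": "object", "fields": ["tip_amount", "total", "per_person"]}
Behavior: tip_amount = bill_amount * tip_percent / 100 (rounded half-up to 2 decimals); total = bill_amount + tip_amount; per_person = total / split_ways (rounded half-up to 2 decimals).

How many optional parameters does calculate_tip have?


Parameters of calculate_tip: bill_amount (required), tip_percent (optional), split_ways (optional)
Optional count:
2


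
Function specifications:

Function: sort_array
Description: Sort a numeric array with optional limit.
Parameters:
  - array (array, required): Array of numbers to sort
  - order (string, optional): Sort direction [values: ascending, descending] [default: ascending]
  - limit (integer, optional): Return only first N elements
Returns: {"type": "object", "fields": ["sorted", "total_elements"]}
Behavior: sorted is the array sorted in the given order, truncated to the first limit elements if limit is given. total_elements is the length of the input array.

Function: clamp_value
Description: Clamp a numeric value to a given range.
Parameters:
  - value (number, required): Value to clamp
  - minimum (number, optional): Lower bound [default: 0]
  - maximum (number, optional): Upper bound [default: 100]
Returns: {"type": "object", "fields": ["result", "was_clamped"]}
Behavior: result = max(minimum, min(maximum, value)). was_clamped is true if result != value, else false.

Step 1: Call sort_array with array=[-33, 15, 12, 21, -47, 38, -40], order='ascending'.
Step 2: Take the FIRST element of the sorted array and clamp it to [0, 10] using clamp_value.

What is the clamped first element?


Step 1: sort_array(order=ascending)
  sorted: [-47, -40, -33, 12, 15, 21, 38]
  -> first element = -47
Step 2: clamp_value(value=-47, minimum=0, maximum=10)
  result = max(0, min(10, -47)) = max(0, -47) = 0
  was_clamped = (0 != -47) = true
  -> result = 0
0


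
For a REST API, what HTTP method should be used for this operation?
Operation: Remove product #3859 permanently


GET = read, POST = create, PUT = update/replace, DELETE = remove
This operation is a removal.
DELETE


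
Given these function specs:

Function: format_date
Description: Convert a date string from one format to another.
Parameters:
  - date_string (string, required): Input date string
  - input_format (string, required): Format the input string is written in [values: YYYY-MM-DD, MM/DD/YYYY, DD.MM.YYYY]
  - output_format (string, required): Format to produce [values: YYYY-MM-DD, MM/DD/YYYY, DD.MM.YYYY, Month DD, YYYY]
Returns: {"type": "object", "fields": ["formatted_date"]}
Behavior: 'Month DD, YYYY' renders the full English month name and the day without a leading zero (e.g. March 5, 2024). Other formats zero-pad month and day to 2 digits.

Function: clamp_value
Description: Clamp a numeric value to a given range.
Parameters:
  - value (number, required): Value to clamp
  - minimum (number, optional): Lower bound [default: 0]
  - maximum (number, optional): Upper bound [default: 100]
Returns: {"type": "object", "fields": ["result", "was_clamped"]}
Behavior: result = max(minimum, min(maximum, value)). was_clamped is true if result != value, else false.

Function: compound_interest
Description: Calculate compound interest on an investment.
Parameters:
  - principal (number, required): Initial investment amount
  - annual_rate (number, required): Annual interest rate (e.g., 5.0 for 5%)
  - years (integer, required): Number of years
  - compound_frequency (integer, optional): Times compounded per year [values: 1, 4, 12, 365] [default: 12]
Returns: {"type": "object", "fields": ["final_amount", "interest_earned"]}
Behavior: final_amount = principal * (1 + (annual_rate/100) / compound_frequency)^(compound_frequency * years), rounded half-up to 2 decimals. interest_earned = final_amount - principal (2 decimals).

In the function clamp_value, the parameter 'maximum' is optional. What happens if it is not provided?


The clamp_value spec declares:
  - maximum (number, optional): Upper bound [default: 100]
It defaults to 100


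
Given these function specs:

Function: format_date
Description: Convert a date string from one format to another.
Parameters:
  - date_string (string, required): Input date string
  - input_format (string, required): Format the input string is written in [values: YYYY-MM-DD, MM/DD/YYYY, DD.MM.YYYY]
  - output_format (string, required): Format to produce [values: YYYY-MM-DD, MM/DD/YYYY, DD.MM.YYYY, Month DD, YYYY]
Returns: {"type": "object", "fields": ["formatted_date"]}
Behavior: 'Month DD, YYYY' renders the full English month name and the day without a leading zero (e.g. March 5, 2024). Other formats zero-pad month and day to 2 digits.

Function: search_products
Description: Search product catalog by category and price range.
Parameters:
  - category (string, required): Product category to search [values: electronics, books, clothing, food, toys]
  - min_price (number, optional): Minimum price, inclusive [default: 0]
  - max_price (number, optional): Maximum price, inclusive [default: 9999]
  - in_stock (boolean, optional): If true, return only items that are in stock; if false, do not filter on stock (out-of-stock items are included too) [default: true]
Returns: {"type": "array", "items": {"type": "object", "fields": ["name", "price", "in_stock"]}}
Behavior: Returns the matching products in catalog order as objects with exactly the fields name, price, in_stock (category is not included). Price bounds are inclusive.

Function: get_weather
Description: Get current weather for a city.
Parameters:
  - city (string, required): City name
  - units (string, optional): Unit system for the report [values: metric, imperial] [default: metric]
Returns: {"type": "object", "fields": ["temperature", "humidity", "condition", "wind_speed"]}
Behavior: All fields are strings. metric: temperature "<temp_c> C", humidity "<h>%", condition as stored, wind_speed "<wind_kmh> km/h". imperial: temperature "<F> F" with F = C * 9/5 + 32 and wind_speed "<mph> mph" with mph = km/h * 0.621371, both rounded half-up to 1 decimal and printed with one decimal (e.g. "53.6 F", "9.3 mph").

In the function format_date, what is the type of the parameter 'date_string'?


The format_date spec declares:
  - date_string (string, required): Input date string
Type:
string


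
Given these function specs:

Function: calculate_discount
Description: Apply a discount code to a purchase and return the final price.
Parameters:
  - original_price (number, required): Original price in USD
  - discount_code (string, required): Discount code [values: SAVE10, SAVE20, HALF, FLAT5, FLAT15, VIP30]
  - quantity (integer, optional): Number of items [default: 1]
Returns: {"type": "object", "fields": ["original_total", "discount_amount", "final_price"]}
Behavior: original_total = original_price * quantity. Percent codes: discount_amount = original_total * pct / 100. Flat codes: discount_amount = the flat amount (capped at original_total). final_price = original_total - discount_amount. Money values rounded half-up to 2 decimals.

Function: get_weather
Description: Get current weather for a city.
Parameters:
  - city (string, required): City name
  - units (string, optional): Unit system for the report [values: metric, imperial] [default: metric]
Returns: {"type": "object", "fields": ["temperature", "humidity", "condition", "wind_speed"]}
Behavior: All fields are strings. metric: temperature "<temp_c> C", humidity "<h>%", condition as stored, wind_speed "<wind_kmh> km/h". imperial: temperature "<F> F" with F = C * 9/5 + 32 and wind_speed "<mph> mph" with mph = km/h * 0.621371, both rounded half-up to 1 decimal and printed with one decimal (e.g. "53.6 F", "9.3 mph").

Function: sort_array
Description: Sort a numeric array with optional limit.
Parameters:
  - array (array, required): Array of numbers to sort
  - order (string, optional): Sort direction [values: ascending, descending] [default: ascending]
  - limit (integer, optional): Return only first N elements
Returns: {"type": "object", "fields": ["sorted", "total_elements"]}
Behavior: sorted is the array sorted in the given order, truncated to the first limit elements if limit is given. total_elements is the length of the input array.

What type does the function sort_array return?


The sort_array spec declares Returns: {"type": "object", "fields": ["sorted", "total_elements"]}
Type:
object


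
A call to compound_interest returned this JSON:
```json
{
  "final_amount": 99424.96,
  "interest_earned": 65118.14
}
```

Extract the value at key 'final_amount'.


99424.96


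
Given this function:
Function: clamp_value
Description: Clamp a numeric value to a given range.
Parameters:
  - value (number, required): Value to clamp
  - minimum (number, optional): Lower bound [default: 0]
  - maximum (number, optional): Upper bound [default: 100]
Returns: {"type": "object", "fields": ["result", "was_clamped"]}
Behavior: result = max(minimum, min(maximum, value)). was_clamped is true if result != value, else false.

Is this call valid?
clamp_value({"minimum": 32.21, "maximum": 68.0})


Checking required parameters...
Missing required parameter: value
Invalid - missing required parameter 'value'


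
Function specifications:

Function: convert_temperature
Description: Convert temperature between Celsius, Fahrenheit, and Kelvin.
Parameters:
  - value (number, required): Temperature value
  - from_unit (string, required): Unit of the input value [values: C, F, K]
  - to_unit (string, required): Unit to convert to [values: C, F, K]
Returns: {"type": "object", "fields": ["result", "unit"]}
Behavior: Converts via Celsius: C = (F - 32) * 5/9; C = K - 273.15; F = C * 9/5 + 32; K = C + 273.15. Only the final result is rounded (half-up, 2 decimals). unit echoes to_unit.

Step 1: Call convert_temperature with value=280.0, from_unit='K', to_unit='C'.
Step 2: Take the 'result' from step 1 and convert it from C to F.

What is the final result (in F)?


Step 1: convert_temperature(value=280.0, from_unit=K, to_unit=C)
  To C: 280 - 273.15 = 6.85
  Target is C: 6.85
  Round to 2 decimals: 6.85
  -> result = 6.85 C
Step 2: convert_temperature(value=6.85, from_unit=C, to_unit=F)
  Input already in C: 6.85
  To F: 6.85 * 9/5 + 32 = 44.33
  Round to 2 decimals: 44.33
  -> result = 44.33 F
44.33 F


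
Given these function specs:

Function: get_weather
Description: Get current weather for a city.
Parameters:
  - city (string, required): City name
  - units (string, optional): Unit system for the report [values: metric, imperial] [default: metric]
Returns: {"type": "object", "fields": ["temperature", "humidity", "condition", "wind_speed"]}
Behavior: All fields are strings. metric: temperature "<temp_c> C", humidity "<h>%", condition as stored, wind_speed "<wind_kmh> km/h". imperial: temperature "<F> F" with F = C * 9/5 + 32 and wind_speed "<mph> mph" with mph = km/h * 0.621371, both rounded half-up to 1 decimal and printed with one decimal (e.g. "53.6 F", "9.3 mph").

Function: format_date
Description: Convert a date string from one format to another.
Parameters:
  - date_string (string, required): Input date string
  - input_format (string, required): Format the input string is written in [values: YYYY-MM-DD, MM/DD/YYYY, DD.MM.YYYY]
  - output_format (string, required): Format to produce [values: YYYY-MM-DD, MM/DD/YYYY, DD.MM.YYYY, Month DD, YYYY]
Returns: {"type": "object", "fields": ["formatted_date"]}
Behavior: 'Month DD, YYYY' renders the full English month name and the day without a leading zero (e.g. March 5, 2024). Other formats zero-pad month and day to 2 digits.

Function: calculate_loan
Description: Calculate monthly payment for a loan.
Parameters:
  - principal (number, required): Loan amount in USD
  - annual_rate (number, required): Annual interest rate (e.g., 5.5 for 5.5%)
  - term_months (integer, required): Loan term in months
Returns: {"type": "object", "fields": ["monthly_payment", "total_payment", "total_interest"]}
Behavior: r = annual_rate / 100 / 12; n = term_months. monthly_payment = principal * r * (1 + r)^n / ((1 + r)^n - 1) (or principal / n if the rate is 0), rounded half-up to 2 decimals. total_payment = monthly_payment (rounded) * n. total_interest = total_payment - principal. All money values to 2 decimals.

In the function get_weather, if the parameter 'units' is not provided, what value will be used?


The get_weather spec declares:
  - units (string, optional): Unit system for the report [values: metric, imperial] [default: metric]
Default:
metric


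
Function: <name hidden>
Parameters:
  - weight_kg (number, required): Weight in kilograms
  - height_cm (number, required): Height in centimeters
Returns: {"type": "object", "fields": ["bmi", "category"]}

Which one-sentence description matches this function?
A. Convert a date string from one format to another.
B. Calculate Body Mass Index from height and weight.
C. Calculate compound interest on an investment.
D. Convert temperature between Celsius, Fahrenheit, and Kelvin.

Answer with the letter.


Parameters weight_kg, height_cm and return ["bmi", "category"] fit: Calculate Body Mass Index from height and weight.
B


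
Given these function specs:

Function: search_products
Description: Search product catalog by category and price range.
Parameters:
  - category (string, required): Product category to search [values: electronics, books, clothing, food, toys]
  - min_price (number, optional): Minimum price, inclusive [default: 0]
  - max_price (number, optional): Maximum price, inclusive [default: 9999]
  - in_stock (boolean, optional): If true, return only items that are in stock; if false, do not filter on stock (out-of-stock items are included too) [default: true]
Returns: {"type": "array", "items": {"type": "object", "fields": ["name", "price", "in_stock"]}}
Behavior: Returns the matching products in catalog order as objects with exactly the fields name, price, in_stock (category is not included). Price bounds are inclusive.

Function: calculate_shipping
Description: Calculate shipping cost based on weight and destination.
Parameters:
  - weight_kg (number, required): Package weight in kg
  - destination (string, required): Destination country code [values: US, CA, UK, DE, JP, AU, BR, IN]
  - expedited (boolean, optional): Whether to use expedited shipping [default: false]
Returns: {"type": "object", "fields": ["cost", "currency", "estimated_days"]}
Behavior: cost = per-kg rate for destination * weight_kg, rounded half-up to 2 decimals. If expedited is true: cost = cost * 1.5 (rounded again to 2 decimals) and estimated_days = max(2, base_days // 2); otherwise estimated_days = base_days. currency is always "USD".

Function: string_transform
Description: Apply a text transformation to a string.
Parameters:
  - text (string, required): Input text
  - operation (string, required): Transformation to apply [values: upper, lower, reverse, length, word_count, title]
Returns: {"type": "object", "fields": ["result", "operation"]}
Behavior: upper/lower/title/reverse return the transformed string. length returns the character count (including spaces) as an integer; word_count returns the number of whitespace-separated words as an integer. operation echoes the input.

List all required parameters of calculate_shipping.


Parameters of calculate_shipping and their required/optional flag:
  weight_kg: required
  destination: required
  expedited: optional
destination, weight_kg


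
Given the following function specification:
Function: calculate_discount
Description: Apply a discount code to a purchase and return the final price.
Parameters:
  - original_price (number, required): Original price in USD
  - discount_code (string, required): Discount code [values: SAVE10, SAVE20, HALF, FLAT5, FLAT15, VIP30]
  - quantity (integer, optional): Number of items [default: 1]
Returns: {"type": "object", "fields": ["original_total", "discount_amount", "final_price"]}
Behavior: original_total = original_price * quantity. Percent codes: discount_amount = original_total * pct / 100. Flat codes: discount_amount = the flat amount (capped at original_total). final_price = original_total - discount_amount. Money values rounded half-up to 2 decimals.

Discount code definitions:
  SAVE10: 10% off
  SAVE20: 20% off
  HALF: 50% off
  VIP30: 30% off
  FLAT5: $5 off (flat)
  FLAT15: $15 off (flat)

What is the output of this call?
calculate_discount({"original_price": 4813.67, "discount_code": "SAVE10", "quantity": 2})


original_total = 4813.67 * 2 = 9627.34
SAVE10 = 10% off: discount_amount = 9627.34 * 10/100 = 962.734 -> 962.73
final_price = 9627.34 - 962.73 = 8664.61
Output:
{"original_total": 9627.34, "discount_amount": 962.73, "final_price": 8664.61}


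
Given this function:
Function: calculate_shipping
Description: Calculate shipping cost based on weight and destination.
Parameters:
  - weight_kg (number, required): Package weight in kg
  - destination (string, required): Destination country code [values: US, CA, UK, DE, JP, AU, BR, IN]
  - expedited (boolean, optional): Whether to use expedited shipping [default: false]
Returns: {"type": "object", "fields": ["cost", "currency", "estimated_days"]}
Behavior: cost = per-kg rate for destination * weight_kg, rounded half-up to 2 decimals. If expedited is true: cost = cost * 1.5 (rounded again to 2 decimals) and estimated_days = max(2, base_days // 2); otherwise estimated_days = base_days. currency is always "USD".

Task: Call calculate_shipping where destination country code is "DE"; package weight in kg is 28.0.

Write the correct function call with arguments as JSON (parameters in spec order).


Mapping each described value to its parameter name:
  'Destination country code' -> destination = "DE"
  'Package weight in kg' -> weight_kg = 28.0
calculate_shipping({"weight_kg": 28.0, "destination": "DE"})


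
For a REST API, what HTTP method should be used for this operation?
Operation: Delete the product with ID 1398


GET = read, POST = create, PUT = update/replace, DELETE = remove
This operation is a removal.
DELETE


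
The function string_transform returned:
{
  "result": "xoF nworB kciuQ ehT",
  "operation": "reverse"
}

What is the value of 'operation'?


reverse


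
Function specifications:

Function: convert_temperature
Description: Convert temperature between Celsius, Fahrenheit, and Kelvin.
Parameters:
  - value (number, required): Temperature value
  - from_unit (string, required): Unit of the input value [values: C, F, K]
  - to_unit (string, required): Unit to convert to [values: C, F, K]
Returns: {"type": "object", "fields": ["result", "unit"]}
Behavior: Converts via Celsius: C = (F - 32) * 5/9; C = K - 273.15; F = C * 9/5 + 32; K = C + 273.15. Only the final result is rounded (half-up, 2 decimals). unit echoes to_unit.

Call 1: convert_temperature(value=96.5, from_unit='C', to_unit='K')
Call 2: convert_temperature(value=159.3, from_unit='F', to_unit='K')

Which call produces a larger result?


Call 1:
  Input already in C: 96.5
  To K: 96.5 + 273.15 = 369.65
  Round to 2 decimals: 369.65
  -> 369.65 K
Call 2:
  To C: (159.3 - 32) * 5/9 = 70.722222
  To K: 70.722222 + 273.15 = 343.872222
  Round to 2 decimals: 343.87
  -> 343.87 K
Call 1 (369.65 K)


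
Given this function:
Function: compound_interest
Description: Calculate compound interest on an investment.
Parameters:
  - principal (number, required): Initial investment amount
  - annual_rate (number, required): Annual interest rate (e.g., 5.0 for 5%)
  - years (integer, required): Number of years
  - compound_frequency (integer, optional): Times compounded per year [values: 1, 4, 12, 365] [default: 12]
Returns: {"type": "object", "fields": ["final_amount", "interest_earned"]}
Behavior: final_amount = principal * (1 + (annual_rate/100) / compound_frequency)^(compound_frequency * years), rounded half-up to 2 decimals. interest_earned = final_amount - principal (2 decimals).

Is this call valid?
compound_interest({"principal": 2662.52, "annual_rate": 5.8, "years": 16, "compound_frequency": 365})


Checking all required parameters present and types match... All valid.
Valid


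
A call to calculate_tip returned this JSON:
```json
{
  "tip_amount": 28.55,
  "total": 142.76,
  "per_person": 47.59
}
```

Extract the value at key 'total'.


142.76


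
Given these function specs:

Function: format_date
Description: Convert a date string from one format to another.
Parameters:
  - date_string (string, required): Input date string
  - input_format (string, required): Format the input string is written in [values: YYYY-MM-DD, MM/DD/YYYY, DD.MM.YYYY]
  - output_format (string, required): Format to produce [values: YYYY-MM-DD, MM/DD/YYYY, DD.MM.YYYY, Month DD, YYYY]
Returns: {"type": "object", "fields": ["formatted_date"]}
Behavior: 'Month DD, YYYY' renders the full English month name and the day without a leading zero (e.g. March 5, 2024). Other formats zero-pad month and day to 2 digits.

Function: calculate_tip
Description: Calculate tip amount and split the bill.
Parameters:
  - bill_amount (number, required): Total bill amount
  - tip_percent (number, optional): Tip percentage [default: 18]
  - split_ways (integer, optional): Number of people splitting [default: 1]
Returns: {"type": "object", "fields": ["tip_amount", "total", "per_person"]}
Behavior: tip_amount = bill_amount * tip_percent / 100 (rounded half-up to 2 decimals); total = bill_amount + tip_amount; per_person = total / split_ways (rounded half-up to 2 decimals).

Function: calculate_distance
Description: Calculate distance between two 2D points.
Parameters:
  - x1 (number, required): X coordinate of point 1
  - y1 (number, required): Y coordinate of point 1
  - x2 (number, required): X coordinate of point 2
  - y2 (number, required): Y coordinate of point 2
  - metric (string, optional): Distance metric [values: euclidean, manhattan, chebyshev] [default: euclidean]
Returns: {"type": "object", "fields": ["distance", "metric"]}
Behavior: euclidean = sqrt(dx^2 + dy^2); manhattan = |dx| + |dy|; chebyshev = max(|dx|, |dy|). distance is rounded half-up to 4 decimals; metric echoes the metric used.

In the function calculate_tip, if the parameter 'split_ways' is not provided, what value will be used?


The calculate_tip spec declares:
  - split_ways (integer, optional): Number of people splitting [default: 1]
Default:
1


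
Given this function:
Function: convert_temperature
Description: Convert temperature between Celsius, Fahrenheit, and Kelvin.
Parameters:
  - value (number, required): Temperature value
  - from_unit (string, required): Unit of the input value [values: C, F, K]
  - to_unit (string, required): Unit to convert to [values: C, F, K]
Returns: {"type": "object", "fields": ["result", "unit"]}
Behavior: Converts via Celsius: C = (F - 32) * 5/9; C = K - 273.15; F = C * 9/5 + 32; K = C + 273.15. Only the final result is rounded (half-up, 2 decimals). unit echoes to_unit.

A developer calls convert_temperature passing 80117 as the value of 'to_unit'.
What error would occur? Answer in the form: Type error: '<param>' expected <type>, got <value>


Spec: 'to_unit' is declared as string; 80117 is an integer.
Type error: 'to_unit' expected string, got 80117


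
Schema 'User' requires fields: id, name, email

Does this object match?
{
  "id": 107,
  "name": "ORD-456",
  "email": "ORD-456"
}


Checking required fields... All present.
Valid - all required fields present


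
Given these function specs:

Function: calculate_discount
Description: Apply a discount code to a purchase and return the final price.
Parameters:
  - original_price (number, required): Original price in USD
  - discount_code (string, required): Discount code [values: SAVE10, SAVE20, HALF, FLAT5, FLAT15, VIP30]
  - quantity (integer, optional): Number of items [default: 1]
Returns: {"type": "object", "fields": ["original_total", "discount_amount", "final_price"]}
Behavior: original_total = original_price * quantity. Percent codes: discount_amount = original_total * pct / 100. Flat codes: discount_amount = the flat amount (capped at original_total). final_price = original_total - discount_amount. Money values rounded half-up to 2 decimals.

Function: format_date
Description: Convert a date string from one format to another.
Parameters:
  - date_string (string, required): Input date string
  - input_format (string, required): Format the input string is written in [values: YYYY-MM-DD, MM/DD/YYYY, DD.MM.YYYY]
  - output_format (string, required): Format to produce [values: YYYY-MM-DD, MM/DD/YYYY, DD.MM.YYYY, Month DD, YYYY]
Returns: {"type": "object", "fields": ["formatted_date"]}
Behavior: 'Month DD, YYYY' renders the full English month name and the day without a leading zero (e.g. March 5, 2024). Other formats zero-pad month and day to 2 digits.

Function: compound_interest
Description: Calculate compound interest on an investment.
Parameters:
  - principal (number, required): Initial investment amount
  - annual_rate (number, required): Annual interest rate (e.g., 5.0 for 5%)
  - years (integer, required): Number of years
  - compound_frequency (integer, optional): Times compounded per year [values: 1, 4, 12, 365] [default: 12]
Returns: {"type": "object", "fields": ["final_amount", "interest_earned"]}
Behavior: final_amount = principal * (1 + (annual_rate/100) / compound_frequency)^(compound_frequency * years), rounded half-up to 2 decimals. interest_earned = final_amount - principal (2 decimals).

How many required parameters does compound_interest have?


Parameters of compound_interest: principal (required), annual_rate (required), years (required), compound_frequency (optional)
Required count:
3


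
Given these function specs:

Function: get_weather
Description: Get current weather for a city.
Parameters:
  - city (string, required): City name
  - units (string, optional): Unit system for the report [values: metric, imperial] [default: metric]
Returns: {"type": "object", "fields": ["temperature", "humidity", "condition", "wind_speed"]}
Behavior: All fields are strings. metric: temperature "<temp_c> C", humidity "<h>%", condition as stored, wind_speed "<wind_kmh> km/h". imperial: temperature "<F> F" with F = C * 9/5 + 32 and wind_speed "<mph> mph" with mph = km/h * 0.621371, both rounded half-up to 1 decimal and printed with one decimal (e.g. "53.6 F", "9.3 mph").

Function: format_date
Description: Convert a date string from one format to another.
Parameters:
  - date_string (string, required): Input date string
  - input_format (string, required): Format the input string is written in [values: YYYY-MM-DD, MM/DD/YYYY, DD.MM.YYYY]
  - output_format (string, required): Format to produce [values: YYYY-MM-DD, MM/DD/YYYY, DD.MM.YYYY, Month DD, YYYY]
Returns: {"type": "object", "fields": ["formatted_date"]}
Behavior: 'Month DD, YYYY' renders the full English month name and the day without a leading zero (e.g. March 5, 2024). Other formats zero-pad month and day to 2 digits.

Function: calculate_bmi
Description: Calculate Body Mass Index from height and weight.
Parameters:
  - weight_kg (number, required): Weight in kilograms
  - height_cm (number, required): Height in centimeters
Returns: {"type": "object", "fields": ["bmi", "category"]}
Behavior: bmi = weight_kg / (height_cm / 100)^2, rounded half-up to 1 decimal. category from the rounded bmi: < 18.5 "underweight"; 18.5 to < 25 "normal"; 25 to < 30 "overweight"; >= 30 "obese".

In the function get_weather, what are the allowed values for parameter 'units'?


The get_weather spec declares:
  - units (string, optional): Unit system for the report [values: metric, imperial] [default: metric]
Allowed values:
metric, imperial


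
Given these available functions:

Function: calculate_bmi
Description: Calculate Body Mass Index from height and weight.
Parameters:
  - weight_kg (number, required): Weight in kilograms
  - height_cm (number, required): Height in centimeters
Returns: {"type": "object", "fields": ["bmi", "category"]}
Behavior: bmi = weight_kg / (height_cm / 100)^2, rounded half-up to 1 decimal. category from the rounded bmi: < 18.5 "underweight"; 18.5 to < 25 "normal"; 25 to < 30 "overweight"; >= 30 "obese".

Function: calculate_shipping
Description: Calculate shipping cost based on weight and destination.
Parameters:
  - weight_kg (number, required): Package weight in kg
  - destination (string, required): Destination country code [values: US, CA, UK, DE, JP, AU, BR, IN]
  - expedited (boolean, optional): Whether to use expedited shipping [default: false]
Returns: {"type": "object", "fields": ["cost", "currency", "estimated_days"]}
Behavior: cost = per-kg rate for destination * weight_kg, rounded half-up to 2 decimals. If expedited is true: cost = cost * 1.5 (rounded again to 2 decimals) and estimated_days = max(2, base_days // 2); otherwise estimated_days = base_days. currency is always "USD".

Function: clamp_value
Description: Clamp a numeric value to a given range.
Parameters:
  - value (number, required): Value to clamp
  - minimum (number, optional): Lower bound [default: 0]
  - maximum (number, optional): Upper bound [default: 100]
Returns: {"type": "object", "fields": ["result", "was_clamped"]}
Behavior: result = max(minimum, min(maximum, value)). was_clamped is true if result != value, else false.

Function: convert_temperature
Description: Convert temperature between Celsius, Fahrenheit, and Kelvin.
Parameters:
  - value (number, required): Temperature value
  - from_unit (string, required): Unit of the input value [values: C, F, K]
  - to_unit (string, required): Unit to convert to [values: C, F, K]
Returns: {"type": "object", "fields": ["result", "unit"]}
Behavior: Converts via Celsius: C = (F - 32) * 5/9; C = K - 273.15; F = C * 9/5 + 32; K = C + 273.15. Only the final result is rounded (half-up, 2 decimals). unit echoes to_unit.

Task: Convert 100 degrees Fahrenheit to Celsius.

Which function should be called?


The task needs a function whose description is: Convert temperature between Celsius, Fahrenheit, and Kelvin.
convert_temperature


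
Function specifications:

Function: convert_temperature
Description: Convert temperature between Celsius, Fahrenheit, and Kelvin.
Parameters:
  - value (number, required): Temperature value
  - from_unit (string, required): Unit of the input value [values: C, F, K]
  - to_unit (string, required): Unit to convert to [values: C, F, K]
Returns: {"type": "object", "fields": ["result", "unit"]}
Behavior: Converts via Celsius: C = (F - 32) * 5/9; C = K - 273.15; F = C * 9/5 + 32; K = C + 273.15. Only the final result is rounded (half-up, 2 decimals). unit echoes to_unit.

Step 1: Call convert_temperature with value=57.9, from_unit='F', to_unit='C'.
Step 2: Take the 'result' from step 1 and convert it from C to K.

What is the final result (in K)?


Step 1: convert_temperature(value=57.9, from_unit=F, to_unit=C)
  To C: (57.9 - 32) * 5/9 = 14.388889
  Target is C: 14.388889
  Round to 2 decimals: 14.39
  -> result = 14.39 C
Step 2: convert_temperature(value=14.39, from_unit=C, to_unit=K)
  Input already in C: 14.39
  To K: 14.39 + 273.15 = 287.54
  Round to 2 decimals: 287.54
  -> result = 287.54 K
287.54 K


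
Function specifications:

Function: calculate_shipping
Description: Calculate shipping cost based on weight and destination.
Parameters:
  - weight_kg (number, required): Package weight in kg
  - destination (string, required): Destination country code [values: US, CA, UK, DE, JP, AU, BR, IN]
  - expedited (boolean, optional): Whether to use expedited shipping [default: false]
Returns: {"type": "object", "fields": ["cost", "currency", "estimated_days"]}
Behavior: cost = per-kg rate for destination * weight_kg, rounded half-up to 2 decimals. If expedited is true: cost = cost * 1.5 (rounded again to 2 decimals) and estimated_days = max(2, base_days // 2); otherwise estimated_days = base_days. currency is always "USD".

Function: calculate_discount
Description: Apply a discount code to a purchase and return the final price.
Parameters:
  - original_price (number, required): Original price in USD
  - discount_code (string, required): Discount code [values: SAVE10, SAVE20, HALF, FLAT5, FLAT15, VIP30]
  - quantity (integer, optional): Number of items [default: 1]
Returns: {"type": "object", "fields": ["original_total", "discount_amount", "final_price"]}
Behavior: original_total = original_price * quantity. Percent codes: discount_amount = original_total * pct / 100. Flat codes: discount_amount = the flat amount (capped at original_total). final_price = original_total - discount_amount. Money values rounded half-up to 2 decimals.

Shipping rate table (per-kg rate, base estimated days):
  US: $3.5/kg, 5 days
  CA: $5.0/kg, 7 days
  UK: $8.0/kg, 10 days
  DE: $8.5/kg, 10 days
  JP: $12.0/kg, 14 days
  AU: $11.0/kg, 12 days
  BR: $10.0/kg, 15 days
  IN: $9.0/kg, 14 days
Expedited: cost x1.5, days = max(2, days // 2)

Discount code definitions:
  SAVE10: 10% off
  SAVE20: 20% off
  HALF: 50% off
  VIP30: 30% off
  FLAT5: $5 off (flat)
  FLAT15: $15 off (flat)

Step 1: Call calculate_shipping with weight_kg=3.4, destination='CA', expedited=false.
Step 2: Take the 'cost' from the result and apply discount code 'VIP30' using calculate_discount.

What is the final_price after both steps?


Step 1: calculate_shipping(weight_kg=3.4, destination=CA, expedited=false)
  Rate for CA: $5.0/kg, base 7 days
  cost = 5.0 * 3.4 = 17 -> 17.00
  expedited not set/false: estimated_days = 7
  -> cost = 17.00 USD
Step 2: calculate_discount(original_price=17.0, discount_code=VIP30, quantity=1)
  original_total = 17.0 * 1 = 17.00
  VIP30 = 30% off: discount_amount = 17.00 * 30/100 = 5.1 -> 5.10
  final_price = 17.00 - 5.10 = 11.90
  -> final_price = 11.90
$11.90


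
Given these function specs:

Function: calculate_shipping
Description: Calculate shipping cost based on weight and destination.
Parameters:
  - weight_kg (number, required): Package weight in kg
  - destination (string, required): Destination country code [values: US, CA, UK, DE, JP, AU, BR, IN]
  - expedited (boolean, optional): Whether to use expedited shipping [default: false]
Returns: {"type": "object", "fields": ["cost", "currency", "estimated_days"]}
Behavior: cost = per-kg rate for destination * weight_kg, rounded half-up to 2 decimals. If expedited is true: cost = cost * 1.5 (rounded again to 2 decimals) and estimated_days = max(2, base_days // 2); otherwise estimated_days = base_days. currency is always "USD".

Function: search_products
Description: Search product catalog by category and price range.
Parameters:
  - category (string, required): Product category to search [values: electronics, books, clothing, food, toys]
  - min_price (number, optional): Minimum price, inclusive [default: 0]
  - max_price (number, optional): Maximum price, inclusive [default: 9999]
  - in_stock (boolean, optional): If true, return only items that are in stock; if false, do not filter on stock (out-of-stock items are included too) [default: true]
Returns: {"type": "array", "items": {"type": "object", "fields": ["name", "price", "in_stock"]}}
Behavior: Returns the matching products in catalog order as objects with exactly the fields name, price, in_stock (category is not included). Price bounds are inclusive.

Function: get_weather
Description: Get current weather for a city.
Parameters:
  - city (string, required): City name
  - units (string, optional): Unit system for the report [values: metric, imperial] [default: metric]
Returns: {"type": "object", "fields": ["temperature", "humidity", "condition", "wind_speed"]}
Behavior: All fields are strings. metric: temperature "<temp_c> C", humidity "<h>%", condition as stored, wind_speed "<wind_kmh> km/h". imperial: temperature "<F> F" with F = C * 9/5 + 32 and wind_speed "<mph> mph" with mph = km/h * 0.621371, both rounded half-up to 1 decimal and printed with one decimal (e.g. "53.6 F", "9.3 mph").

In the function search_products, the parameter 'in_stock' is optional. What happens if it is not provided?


The search_products spec declares:
  - in_stock (boolean, optional): If true, return only items that are in stock; if false, do not filter on stock (out-of-stock items are included too) [default: true]
It defaults to true


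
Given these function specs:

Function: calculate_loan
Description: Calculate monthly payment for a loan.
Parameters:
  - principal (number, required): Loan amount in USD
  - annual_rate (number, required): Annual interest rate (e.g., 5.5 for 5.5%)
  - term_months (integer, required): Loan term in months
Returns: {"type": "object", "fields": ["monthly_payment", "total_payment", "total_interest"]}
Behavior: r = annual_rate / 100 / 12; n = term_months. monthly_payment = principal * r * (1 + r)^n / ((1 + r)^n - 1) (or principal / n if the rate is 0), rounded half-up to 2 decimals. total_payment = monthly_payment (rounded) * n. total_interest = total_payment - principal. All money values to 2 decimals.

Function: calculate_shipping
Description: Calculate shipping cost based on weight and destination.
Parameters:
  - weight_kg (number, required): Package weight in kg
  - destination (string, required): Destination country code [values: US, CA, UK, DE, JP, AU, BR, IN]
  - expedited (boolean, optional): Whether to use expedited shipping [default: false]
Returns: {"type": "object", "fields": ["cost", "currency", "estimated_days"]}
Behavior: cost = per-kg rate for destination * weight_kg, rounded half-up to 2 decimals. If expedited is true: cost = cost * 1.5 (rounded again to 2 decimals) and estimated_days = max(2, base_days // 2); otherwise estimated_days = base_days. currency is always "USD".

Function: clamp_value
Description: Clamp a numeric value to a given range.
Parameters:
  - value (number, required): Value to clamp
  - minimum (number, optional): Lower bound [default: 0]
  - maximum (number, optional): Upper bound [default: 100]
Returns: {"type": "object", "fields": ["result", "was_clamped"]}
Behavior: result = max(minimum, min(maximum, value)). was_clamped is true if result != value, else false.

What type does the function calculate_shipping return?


The calculate_shipping spec declares Returns: {"type": "object", "fields": ["cost", "currency", "estimated_days"]}
Type:
object
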